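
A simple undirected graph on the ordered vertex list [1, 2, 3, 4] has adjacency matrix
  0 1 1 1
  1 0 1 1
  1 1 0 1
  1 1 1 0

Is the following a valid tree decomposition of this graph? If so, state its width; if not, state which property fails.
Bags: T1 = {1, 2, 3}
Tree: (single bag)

A tree decomposition must satisfy three properties: every vertex lies in some bag; for every edge, both endpoints lie together in some bag; and for every vertex, the bags containing it form a connected subtree. Here vertex 4 appears in no bag, so the decomposition is invalid.

No — vertex 4 appears in no bag.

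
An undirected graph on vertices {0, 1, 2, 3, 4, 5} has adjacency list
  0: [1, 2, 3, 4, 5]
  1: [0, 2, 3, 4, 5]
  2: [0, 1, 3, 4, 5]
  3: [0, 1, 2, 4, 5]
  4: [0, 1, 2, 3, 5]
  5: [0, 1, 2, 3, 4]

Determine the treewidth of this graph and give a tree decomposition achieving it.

Treewidth 5.
One such decomposition:
Bags: B1 = {0, 1, 2, 3, 4, 5}
Tree: (single bag)

A single bag containing all 6 vertices is trivially a valid decomposition of width 5. On the other hand G contains the 6-clique {0, 1, 2, 3, 4, 5}. A clique must lie in a single bag of any decomposition, so no decomposition can have width below 5. Combining the bounds, tw(G) = 5.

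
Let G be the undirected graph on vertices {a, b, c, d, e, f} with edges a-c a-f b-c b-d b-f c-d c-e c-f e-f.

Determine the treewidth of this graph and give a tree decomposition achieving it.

Treewidth 2.
Bags: B1 = {c, e, f}  B2 = {a, c, f}  B3 = {b, c, f}  B4 = {b, c, d}
Tree: B1–B2, B1–B3, B3–B4

The largest bag has 3 vertices, giving width 2; this decomposition certifies tw(G) ≤ 2. For the lower bound, the 3 vertices {b, c, d} are pairwise adjacent, and any tree decomposition puts a clique entirely inside one bag — forcing width ≥ 2. Hence tw(G) = 2 exactly.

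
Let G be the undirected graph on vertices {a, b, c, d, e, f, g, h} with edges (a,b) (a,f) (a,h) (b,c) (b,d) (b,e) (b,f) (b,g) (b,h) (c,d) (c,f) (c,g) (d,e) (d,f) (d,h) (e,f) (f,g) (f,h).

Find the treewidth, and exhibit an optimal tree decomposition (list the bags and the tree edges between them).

Treewidth 3.
Bags: B1 = {b, c, d, f}  B2 = {b, c, f, g}  B3 = {b, d, f, h}  B4 = {a, b, f, h}  B5 = {b, d, e, f}
Tree: B1–B2, B1–B3, B3–B4, B1–B5

Each bag holds 4 vertices, so the decomposition has width 3, which upper-bounds the treewidth. On the other hand G contains the 4-clique {b, d, e, f}. A clique must lie in a single bag of any decomposition, so no decomposition can have width below 3. Therefore the treewidth is 3.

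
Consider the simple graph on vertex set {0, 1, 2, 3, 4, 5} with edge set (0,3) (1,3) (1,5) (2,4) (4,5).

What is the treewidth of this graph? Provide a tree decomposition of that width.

Every bag has size at most 2, so the width is 2 − 1 = 1 and tw(G) ≤ 1. Since G has at least one edge (e.g. 2–4), it is not an edgeless graph, so tw(G) ≥ 1. Combining the bounds, tw(G) = 1.

Treewidth 1.
One optimal decomposition is:
Bags: B1 = {2, 4}  B2 = {4, 5}  B3 = {1, 5}  B4 = {1, 3}  B5 = {0, 3}
Tree: B1–B2, B2–B3, B3–B4, B4–B5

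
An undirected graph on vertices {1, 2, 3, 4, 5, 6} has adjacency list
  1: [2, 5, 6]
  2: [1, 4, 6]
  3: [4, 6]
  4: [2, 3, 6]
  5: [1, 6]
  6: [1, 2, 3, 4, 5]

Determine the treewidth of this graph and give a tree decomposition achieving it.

Treewidth 2.
Bags: B1 = {3, 4, 6}  B2 = {2, 4, 6}  B3 = {1, 2, 6}  B4 = {1, 5, 6}
Tree: B1–B2, B2–B3, B3–B4

The largest bag has 3 vertices, giving width 2; this decomposition certifies tw(G) ≤ 2. On the other hand G contains the 3-clique {1, 2, 6}. A clique must lie in a single bag of any decomposition, so no decomposition can have width below 2. The upper and lower bounds meet at 2, so that is the treewidth.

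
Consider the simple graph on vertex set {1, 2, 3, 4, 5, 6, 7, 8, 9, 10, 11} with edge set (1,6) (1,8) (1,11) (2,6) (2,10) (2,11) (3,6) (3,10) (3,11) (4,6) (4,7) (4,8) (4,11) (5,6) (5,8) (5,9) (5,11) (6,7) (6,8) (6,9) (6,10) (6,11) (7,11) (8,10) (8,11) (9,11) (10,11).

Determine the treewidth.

A width-3 tree decomposition is:
Bags: B1 = {1, 6, 8, 11}  B2 = {6, 8, 10, 11}  B3 = {5, 6, 8, 11}  B4 = {2, 6, 10, 11}  B5 = {5, 6, 9, 11}  B6 = {4, 6, 8, 11}  B7 = {3, 6, 10, 11}  B8 = {4, 6, 7, 11}
Tree: B1–B2, B2–B3, B2–B4, B3–B5, B3–B6, B4–B7, B6–B8
Every bag has size at most 4, so the width is 4 − 1 = 3 and tw(G) ≤ 3. On the other hand G contains the 4-clique {2, 6, 10, 11}. A clique must lie in a single bag of any decomposition, so no decomposition can have width below 3. Combining the bounds, tw(G) = 3.

3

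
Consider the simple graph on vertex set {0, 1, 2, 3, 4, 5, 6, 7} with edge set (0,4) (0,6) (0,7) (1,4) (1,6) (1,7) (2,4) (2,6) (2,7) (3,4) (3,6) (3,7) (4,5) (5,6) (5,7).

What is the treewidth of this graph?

A width-3 tree decomposition is:
Bags: B1 = {4, 5, 6, 7}  B2 = {0, 4, 6, 7}  B3 = {2, 4, 6, 7}  B4 = {1, 4, 6, 7}  B5 = {3, 4, 6, 7}
Tree: B1–B2, B2–B3, B3–B4, B4–B5
Each bag holds 4 vertices, so the decomposition has width 3, which upper-bounds the treewidth. For the lower bound: the 4 vertex sets {4,5}, {0,7}, {6}, {2} are disjoint, each induces a connected subgraph, and every pair is joined by at least one edge of G. Contracting each set to a single vertex therefore yields K_{4} as a minor, and since treewidth is minor-monotone, tw(G) ≥ tw(K_{4}) = 3. Combining the bounds, tw(G) = 3.

3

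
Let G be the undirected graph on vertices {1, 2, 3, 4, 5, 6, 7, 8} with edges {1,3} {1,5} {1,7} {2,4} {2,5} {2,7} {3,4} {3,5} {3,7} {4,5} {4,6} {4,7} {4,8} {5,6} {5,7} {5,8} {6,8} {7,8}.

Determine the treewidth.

A width-3 tree decomposition is:
Bags: B1 = {4, 5, 7, 8}  B2 = {3, 4, 5, 7}  B3 = {1, 3, 5, 7}  B4 = {4, 5, 6, 8}  B5 = {2, 4, 5, 7}
Tree: B1–B2, B2–B3, B1–B4, B2–B5
Each bag holds 4 vertices, so the decomposition has width 3, which upper-bounds the treewidth. Conversely, {1, 3, 5, 7} is a clique of size 4, and the vertices of any clique must share a bag in every tree decomposition; so some bag has ≥ 4 vertices and tw(G) ≥ 3. Combining the bounds, tw(G) = 3.

3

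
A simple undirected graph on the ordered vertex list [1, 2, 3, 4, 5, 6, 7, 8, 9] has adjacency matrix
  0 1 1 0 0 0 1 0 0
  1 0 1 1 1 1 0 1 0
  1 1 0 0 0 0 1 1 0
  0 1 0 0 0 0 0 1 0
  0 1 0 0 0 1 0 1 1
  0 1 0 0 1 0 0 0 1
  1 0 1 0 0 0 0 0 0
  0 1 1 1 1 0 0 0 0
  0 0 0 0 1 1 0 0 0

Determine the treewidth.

A width-2 tree decomposition is:
Bags: B1 = {2, 5, 8}  B2 = {2, 3, 8}  B3 = {1, 2, 3}  B4 = {2, 5, 6}  B5 = {2, 4, 8}  B6 = {5, 6, 9}  B7 = {1, 3, 7}
Tree: B1–B2, B2–B3, B1–B4, B2–B5, B4–B6, B3–B7
Every bag has size at most 3, so the width is 3 − 1 = 2 and tw(G) ≤ 2. For the lower bound, the 3 vertices {5, 6, 9} are pairwise adjacent, and any tree decomposition puts a clique entirely inside one bag — forcing width ≥ 2. Combining the bounds, tw(G) = 2.

2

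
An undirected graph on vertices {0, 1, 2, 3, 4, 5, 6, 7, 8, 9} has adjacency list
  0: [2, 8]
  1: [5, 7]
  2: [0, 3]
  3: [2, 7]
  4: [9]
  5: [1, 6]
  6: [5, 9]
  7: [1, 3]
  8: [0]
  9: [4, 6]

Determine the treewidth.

1

A width-1 tree decomposition is:
Bags: B1 = {0, 8}  B2 = {0, 2}  B3 = {2, 3}  B4 = {3, 7}  B5 = {1, 7}  B6 = {1, 5}  B7 = {5, 6}  B8 = {6, 9}  B9 = {4, 9}
Tree: B1–B2, B2–B3, B3–B4, B4–B5, B5–B6, B6–B7, B7–B8, B8–B9
Each bag holds 2 vertices, so the decomposition has width 1, which upper-bounds the treewidth. G has an edge, so its treewidth is at least 1. Therefore the treewidth is 1.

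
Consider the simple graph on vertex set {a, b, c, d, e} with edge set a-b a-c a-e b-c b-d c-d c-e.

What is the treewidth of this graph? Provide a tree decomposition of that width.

Treewidth 2.
One optimal decomposition is:
Bags: B1 = {a, c, e}  B2 = {a, b, c}  B3 = {b, c, d}
Tree: B1–B2, B2–B3

Each bag holds 3 vertices, so the decomposition has width 2, which upper-bounds the treewidth. Conversely, {b, c, d} is a clique of size 3, and the vertices of any clique must share a bag in every tree decomposition; so some bag has ≥ 3 vertices and tw(G) ≥ 2. The upper and lower bounds meet at 2, so that is the treewidth.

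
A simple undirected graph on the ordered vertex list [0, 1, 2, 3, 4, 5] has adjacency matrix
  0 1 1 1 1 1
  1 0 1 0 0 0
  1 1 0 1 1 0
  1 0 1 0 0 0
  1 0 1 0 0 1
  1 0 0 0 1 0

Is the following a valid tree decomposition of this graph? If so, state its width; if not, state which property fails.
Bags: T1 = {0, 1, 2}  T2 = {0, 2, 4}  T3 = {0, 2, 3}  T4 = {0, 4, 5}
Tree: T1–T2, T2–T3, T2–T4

Yes; width 2.

Vertex coverage: the bags together contain {0, 1, 2, 3, 4, 5}, the full vertex set. Edge coverage: each edge of G has both endpoints in at least one bag. Running intersection: for every vertex, the bags containing it form a connected subtree. All three properties hold, so this is a valid tree decomposition of width max|bag| − 1 = 2, and hence tw(G) ≤ 2.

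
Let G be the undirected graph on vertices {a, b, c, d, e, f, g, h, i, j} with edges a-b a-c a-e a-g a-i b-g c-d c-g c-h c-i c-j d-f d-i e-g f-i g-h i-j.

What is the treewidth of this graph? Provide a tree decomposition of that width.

Treewidth 2.
One optimal decomposition is:
Bags: B1 = {a, c, g}  B2 = {c, g, h}  B3 = {a, c, i}  B4 = {c, d, i}  B5 = {c, i, j}  B6 = {a, e, g}  B7 = {d, f, i}  B8 = {a, b, g}
Tree: B1–B2, B1–B3, B3–B4, B4–B5, B1–B6, B4–B7, B1–B8

Each bag holds 3 vertices, so the decomposition has width 2, which upper-bounds the treewidth. Conversely, {a, e, g} is a clique of size 3, and the vertices of any clique must share a bag in every tree decomposition; so some bag has ≥ 3 vertices and tw(G) ≥ 2. Hence tw(G) = 2 exactly.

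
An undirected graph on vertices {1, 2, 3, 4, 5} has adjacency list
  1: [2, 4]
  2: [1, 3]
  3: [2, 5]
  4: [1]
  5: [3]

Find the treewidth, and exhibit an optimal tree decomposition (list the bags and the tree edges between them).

Treewidth 1.
One such decomposition:
Bags: B1 = {2, 3}  B2 = {1, 2}  B3 = {1, 4}  B4 = {3, 5}
Tree: B1–B2, B2–B3, B1–B4

The largest bag has 2 vertices, giving width 1; this decomposition certifies tw(G) ≤ 1. Since G has at least one edge (e.g. 2–3), it is not an edgeless graph, so tw(G) ≥ 1. Combining the bounds, tw(G) = 1.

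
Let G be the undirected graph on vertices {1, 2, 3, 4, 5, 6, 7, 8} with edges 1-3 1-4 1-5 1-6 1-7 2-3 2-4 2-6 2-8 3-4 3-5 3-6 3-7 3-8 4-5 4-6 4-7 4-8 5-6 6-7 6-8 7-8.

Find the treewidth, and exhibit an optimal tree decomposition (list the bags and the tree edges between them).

Treewidth 4.
One such decomposition:
Bags: B1 = {1, 3, 4, 6, 7}  B2 = {3, 4, 6, 7, 8}  B3 = {1, 3, 4, 5, 6}  B4 = {2, 3, 4, 6, 8}
Tree: B1–B2, B1–B3, B2–B4

Each bag holds 5 vertices, so the decomposition has width 4, which upper-bounds the treewidth. For the lower bound, the 5 vertices {2, 3, 4, 6, 8} are pairwise adjacent, and any tree decomposition puts a clique entirely inside one bag — forcing width ≥ 4. Combining the bounds, tw(G) = 4.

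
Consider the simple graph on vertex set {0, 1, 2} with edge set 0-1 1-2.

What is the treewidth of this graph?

A width-1 tree decomposition is:
Bags: B1 = {0, 1}  B2 = {1, 2}
Tree: B1–B2
The largest bag has 2 vertices, giving width 1; this decomposition certifies tw(G) ≤ 1. Since G has at least one edge (e.g. 1–0), it is not an edgeless graph, so tw(G) ≥ 1. The upper and lower bounds meet at 1, so that is the treewidth.

1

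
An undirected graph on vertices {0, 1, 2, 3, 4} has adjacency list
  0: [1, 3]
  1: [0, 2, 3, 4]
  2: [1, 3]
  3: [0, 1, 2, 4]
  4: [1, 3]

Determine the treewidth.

2

A width-2 tree decomposition is:
Bags: B1 = {1, 2, 3}  B2 = {0, 1, 3}  B3 = {1, 3, 4}
Tree: B1–B2, B2–B3
Each bag holds 3 vertices, so the decomposition has width 2, which upper-bounds the treewidth. For the lower bound, the 3 vertices {0, 1, 3} are pairwise adjacent, and any tree decomposition puts a clique entirely inside one bag — forcing width ≥ 2. Hence tw(G) = 2 exactly.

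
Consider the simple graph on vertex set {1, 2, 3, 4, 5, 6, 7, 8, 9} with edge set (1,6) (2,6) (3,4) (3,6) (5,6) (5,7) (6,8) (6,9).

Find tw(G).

1

A width-1 tree decomposition is:
Bags: B1 = {3, 4}  B2 = {3, 6}  B3 = {5, 6}  B4 = {6, 8}  B5 = {2, 6}  B6 = {5, 7}  B7 = {6, 9}  B8 = {1, 6}
Tree: B1–B2, B2–B3, B3–B4, B3–B5, B3–B6, B5–B7, B3–B8
Every bag has size at most 2, so the width is 2 − 1 = 1 and tw(G) ≤ 1. Any graph with an edge has treewidth ≥ 1, and G has the edge 4–3. Combining the bounds, tw(G) = 1.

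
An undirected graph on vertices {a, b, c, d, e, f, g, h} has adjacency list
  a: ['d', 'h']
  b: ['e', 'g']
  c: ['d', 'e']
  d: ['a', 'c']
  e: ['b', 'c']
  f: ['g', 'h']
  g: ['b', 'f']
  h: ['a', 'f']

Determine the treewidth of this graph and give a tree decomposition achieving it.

Every bag has size at most 3, so the width is 3 − 1 = 2 and tw(G) ≤ 2. Since b–g–f–h–a–d–c–e–b is a cycle in G, G is not acyclic. Forests are exactly the graphs of treewidth ≤ 1, so tw(G) ≥ 2. Combining the bounds, tw(G) = 2.

Treewidth 2.
Bags: B1 = {b, f, g}  B2 = {b, f, h}  B3 = {a, b, h}  B4 = {a, b, d}  B5 = {b, c, d}  B6 = {b, c, e}
Tree: B1–B2, B2–B3, B3–B4, B4–B5, B5–B6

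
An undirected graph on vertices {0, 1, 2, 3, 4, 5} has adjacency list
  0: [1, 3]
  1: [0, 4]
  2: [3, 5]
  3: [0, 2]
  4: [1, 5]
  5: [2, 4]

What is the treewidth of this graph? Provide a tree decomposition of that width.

The largest bag has 3 vertices, giving width 2; this decomposition certifies tw(G) ≤ 2. For the lower bound, G contains the cycle 0–1–4–5–2–3–0, so G is not a forest; only forests have treewidth ≤ 1, hence tw(G) ≥ 2. The upper and lower bounds meet at 2, so that is the treewidth.

Treewidth 2.
Bags: B1 = {0, 1, 4}  B2 = {0, 4, 5}  B3 = {0, 2, 5}  B4 = {0, 2, 3}
Tree: B1–B2, B2–B3, B3–B4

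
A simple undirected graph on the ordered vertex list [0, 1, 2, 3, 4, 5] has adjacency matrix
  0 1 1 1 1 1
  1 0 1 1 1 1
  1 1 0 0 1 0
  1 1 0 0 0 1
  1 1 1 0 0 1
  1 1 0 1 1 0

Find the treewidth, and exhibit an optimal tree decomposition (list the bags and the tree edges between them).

Every bag has size at most 4, so the width is 4 − 1 = 3 and tw(G) ≤ 3. On the other hand G contains the 4-clique {0, 1, 3, 5}. A clique must lie in a single bag of any decomposition, so no decomposition can have width below 3. Combining the bounds, tw(G) = 3.

Treewidth 3.
Bags: B1 = {0, 1, 2, 4}  B2 = {0, 1, 4, 5}  B3 = {0, 1, 3, 5}
Tree: B1–B2, B2–B3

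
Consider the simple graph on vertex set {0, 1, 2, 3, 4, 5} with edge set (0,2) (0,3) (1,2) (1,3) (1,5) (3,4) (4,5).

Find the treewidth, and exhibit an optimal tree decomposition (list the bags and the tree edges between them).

The largest bag has 3 vertices, giving width 2; this decomposition certifies tw(G) ≤ 2. Since 2–0–3–1–2 is a cycle in G, G is not acyclic. Forests are exactly the graphs of treewidth ≤ 1, so tw(G) ≥ 2. Hence tw(G) = 2 exactly.

Treewidth 2.
One optimal decomposition is:
Bags: B1 = {0, 1, 2}  B2 = {0, 1, 3}  B3 = {1, 3, 5}  B4 = {3, 4, 5}
Tree: B1–B2, B2–B3, B3–B4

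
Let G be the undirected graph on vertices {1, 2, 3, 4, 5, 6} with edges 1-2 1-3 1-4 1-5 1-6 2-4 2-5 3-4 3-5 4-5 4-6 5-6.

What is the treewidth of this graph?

A width-3 tree decomposition is:
Bags: B1 = {1, 3, 4, 5}  B2 = {1, 4, 5, 6}  B3 = {1, 2, 4, 5}
Tree: B1–B2, B2–B3
Every bag has size at most 4, so the width is 4 − 1 = 3 and tw(G) ≤ 3. For the lower bound, the 4 vertices {1, 2, 4, 5} are pairwise adjacent, and any tree decomposition puts a clique entirely inside one bag — forcing width ≥ 3. The upper and lower bounds meet at 3, so that is the treewidth.

3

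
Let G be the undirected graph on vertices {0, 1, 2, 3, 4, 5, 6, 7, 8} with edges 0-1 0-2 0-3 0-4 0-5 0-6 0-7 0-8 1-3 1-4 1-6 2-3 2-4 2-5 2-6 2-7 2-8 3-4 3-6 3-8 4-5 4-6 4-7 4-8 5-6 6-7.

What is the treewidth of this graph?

A width-4 tree decomposition is:
Bags: B1 = {0, 2, 4, 5, 6}  B2 = {0, 2, 3, 4, 6}  B3 = {0, 2, 4, 6, 7}  B4 = {0, 1, 3, 4, 6}  B5 = {0, 2, 3, 4, 8}
Tree: B1–B2, B1–B3, B2–B4, B2–B5
The largest bag has 5 vertices, giving width 4; this decomposition certifies tw(G) ≤ 4. On the other hand G contains the 5-clique {0, 1, 3, 4, 6}. A clique must lie in a single bag of any decomposition, so no decomposition can have width below 4. Therefore the treewidth is 4.

4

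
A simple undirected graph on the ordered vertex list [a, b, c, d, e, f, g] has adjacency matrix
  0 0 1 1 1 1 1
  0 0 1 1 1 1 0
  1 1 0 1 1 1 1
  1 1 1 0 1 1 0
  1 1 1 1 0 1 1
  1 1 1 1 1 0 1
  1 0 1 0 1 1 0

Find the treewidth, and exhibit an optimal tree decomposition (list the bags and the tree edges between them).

Each bag holds 5 vertices, so the decomposition has width 4, which upper-bounds the treewidth. For the lower bound, the 5 vertices {a, c, d, e, f} are pairwise adjacent, and any tree decomposition puts a clique entirely inside one bag — forcing width ≥ 4. Therefore the treewidth is 4.

Treewidth 4.
One optimal decomposition is:
Bags: B1 = {a, c, e, f, g}  B2 = {a, c, d, e, f}  B3 = {b, c, d, e, f}
Tree: B1–B2, B2–B3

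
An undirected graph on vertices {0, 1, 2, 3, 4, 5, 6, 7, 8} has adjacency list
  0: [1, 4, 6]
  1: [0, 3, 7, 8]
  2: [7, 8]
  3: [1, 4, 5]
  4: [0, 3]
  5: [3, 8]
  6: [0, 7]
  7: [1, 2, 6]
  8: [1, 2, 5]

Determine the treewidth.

A width-3 tree decomposition is:
Bags: B1 = {2, 6, 7, 8}  B2 = {1, 6, 7, 8}  B3 = {0, 1, 6, 8}  B4 = {0, 1, 5, 8}  B5 = {0, 1, 3, 5}  B6 = {0, 3, 4, 5}
Tree: B1–B2, B2–B3, B3–B4, B4–B5, B5–B6
The largest bag has 4 vertices, giving width 3; this decomposition certifies tw(G) ≤ 3. For the lower bound: the 4 vertex sets {2,6,7}, {8}, {1}, {0,3,4,5} are disjoint, each induces a connected subgraph, and every pair is joined by at least one edge of G. Contracting each set to a single vertex therefore yields K_{4} as a minor, and since treewidth is minor-monotone, tw(G) ≥ tw(K_{4}) = 3. Combining the bounds, tw(G) = 3.

3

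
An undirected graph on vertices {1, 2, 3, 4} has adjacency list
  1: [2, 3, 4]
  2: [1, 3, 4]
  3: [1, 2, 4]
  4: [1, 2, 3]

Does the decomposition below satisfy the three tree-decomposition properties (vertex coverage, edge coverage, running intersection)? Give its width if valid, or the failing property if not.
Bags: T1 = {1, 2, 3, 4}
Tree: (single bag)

Vertex coverage: the bags together contain {1, 2, 3, 4}, the full vertex set. Edge coverage: each edge of G has both endpoints in at least one bag. Running intersection: for every vertex, the bags containing it form a connected subtree. All three properties hold, so this is a valid tree decomposition of width max|bag| − 1 = 3, and hence tw(G) ≤ 3.

Yes; width 3.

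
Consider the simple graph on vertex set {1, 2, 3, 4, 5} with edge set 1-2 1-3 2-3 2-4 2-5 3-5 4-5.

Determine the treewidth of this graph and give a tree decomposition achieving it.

Treewidth 2.
One such decomposition:
Bags: B1 = {2, 3, 5}  B2 = {2, 4, 5}  B3 = {1, 2, 3}
Tree: B1–B2, B1–B3

Each bag holds 3 vertices, so the decomposition has width 2, which upper-bounds the treewidth. For the lower bound, the 3 vertices {1, 2, 3} are pairwise adjacent, and any tree decomposition puts a clique entirely inside one bag — forcing width ≥ 2. The upper and lower bounds meet at 2, so that is the treewidth.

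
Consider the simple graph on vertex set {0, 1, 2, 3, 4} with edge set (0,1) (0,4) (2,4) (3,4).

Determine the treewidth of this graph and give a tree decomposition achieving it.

Every bag has size at most 2, so the width is 2 − 1 = 1 and tw(G) ≤ 1. Since G has at least one edge (e.g. 1–0), it is not an edgeless graph, so tw(G) ≥ 1. Combining the bounds, tw(G) = 1.

Treewidth 1.
One optimal decomposition is:
Bags: B1 = {0, 1}  B2 = {0, 4}  B3 = {2, 4}  B4 = {3, 4}
Tree: B1–B2, B2–B3, B2–B4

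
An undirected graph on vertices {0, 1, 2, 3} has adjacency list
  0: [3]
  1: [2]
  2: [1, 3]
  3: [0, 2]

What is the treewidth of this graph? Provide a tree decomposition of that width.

Treewidth 1.
Bags: B1 = {1, 2}  B2 = {2, 3}  B3 = {0, 3}
Tree: B1–B2, B2–B3

Every bag has size at most 2, so the width is 2 − 1 = 1 and tw(G) ≤ 1. Since G has at least one edge (e.g. 1–2), it is not an edgeless graph, so tw(G) ≥ 1. Hence tw(G) = 1 exactly.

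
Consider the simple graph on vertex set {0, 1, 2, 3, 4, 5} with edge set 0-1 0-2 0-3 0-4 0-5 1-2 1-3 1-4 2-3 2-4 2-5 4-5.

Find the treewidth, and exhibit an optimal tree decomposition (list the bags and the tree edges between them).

The largest bag has 4 vertices, giving width 3; this decomposition certifies tw(G) ≤ 3. On the other hand G contains the 4-clique {0, 1, 2, 3}. A clique must lie in a single bag of any decomposition, so no decomposition can have width below 3. Combining the bounds, tw(G) = 3.

Treewidth 3.
Bags: B1 = {0, 1, 2, 3}  B2 = {0, 1, 2, 4}  B3 = {0, 2, 4, 5}
Tree: B1–B2, B2–B3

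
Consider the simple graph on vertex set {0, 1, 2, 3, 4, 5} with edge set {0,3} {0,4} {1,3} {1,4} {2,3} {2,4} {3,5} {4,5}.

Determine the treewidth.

A width-2 tree decomposition is:
Bags: B1 = {2, 3, 4}  B2 = {1, 3, 4}  B3 = {3, 4, 5}  B4 = {0, 3, 4}
Tree: B1–B2, B2–B3, B3–B4
Each bag holds 3 vertices, so the decomposition has width 2, which upper-bounds the treewidth. Since 2–3–1–4–2 is a cycle in G, G is not acyclic. Forests are exactly the graphs of treewidth ≤ 1, so tw(G) ≥ 2. Therefore the treewidth is 2.

2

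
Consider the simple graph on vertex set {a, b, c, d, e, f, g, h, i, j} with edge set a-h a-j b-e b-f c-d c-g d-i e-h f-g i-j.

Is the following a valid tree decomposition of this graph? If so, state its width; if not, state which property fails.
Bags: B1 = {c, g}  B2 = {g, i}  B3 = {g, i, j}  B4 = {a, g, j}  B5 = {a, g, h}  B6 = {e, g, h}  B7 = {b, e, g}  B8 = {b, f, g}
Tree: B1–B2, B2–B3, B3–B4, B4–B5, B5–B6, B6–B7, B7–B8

A tree decomposition must satisfy three properties: every vertex lies in some bag; for every edge, both endpoints lie together in some bag; and for every vertex, the bags containing it form a connected subtree. Here vertex d appears in no bag, so the decomposition is invalid.

No — vertex d appears in no bag.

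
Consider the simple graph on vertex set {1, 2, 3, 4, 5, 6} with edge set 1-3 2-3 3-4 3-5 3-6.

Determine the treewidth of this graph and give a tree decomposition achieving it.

Treewidth 1.
One optimal decomposition is:
Bags: B1 = {3, 6}  B2 = {3, 5}  B3 = {3, 4}  B4 = {2, 3}  B5 = {1, 3}
Tree: B1–B2, B1–B3, B3–B4, B2–B5

Each bag holds 2 vertices, so the decomposition has width 1, which upper-bounds the treewidth. G has an edge, so its treewidth is at least 1. Therefore the treewidth is 1.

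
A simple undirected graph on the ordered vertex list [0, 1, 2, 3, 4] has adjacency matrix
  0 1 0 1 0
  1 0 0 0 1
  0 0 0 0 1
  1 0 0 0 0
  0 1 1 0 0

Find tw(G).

A width-1 tree decomposition is:
Bags: B1 = {0, 3}  B2 = {0, 1}  B3 = {1, 4}  B4 = {2, 4}
Tree: B1–B2, B2–B3, B3–B4
The largest bag has 2 vertices, giving width 1; this decomposition certifies tw(G) ≤ 1. Since G has at least one edge (e.g. 3–0), it is not an edgeless graph, so tw(G) ≥ 1. Hence tw(G) = 1 exactly.

1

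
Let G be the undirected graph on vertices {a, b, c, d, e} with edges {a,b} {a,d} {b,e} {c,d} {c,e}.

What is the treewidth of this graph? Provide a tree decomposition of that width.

Every bag has size at most 3, so the width is 3 − 1 = 2 and tw(G) ≤ 2. The edges c–d–a–b–e–c form a cycle, so G is not a tree and its treewidth is at least 2. Therefore the treewidth is 2.

Treewidth 2.
One optimal decomposition is:
Bags: B1 = {a, c, d}  B2 = {a, b, c}  B3 = {b, c, e}
Tree: B1–B2, B2–B3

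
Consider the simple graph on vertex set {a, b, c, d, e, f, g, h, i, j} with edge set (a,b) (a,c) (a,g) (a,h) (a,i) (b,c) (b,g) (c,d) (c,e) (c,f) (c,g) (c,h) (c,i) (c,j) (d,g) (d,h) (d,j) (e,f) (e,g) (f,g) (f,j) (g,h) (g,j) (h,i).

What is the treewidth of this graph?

A width-3 tree decomposition is:
Bags: B1 = {c, d, g, h}  B2 = {a, c, g, h}  B3 = {c, d, g, j}  B4 = {a, c, h, i}  B5 = {c, f, g, j}  B6 = {c, e, f, g}  B7 = {a, b, c, g}
Tree: B1–B2, B1–B3, B2–B4, B3–B5, B5–B6, B2–B7
Each bag holds 4 vertices, so the decomposition has width 3, which upper-bounds the treewidth. For the lower bound, the 4 vertices {c, d, g, j} are pairwise adjacent, and any tree decomposition puts a clique entirely inside one bag — forcing width ≥ 3. The upper and lower bounds meet at 3, so that is the treewidth.

3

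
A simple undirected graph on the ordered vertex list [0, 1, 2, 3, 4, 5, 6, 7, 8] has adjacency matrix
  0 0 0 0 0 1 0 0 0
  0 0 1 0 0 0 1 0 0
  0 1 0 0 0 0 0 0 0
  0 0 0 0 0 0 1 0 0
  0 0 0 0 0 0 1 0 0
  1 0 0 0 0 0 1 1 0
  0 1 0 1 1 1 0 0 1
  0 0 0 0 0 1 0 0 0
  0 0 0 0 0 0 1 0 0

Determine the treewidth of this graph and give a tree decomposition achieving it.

Treewidth 1.
One such decomposition:
Bags: B1 = {4, 6}  B2 = {3, 6}  B3 = {6, 8}  B4 = {5, 6}  B5 = {0, 5}  B6 = {5, 7}  B7 = {1, 6}  B8 = {1, 2}
Tree: B1–B2, B1–B3, B3–B4, B4–B5, B5–B6, B3–B7, B7–B8

The largest bag has 2 vertices, giving width 1; this decomposition certifies tw(G) ≤ 1. G has an edge, so its treewidth is at least 1. The upper and lower bounds meet at 1, so that is the treewidth.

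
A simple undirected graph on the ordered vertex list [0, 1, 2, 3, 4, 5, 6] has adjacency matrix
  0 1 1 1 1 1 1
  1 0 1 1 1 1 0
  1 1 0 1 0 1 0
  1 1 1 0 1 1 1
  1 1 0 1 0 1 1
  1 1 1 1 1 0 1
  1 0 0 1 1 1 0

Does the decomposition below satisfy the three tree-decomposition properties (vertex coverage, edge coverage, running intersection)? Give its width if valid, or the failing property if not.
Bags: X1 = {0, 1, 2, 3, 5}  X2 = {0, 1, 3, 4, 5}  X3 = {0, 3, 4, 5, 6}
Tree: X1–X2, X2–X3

Checking the three conditions: (i) the bags cover all of {0, 1, 2, 3, 4, 5, 6}; (ii) for each edge, some bag contains both endpoints; (iii) the bags containing any fixed vertex form a subtree. All hold, so the decomposition is valid with width 5 − 1 = 4.

Yes; width 4.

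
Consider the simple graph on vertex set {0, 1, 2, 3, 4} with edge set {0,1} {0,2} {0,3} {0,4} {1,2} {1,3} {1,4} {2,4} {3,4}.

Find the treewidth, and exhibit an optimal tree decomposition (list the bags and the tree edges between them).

Each bag holds 4 vertices, so the decomposition has width 3, which upper-bounds the treewidth. For the lower bound, the 4 vertices {0, 1, 2, 4} are pairwise adjacent, and any tree decomposition puts a clique entirely inside one bag — forcing width ≥ 3. Therefore the treewidth is 3.

Treewidth 3.
Bags: B1 = {0, 1, 2, 4}  B2 = {0, 1, 3, 4}
Tree: B1–B2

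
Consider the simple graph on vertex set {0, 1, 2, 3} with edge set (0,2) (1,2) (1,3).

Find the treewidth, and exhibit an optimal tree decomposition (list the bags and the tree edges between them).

The largest bag has 2 vertices, giving width 1; this decomposition certifies tw(G) ≤ 1. G has an edge, so its treewidth is at least 1. Combining the bounds, tw(G) = 1.

Treewidth 1.
Bags: B1 = {1, 2}  B2 = {0, 2}  B3 = {1, 3}
Tree: B1–B2, B1–B3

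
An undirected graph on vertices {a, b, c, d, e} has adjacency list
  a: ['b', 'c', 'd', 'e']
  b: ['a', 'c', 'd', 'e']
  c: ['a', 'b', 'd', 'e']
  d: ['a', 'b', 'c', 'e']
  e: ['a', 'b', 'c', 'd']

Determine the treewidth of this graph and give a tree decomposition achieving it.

With just one bag of size 5, the width is 5 − 1 = 4, so tw(G) ≤ 4. Conversely, {a, b, c, d, e} is a clique of size 5, and the vertices of any clique must share a bag in every tree decomposition; so some bag has ≥ 5 vertices and tw(G) ≥ 4. Therefore the treewidth is 4.

Treewidth 4.
Bags: B1 = {a, b, c, d, e}
Tree: (single bag)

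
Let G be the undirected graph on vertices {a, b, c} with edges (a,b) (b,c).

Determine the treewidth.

1

A width-1 tree decomposition is:
Bags: B1 = {a, b}  B2 = {b, c}
Tree: B1–B2
The largest bag has 2 vertices, giving width 1; this decomposition certifies tw(G) ≤ 1. Since G has at least one edge (e.g. a–b), it is not an edgeless graph, so tw(G) ≥ 1. Hence tw(G) = 1 exactly.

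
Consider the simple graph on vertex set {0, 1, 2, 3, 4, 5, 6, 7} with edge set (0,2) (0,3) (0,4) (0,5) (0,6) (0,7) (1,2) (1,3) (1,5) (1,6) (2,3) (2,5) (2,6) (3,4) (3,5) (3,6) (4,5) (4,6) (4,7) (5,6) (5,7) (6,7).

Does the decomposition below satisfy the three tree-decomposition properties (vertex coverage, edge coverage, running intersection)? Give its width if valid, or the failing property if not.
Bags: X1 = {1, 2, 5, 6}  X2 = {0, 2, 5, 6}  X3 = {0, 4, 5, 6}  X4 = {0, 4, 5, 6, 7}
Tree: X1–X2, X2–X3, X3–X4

No — vertex 3 appears in no bag.

A tree decomposition must satisfy three properties: every vertex lies in some bag; for every edge, both endpoints lie together in some bag; and for every vertex, the bags containing it form a connected subtree. Here vertex 3 appears in no bag, so the decomposition is invalid.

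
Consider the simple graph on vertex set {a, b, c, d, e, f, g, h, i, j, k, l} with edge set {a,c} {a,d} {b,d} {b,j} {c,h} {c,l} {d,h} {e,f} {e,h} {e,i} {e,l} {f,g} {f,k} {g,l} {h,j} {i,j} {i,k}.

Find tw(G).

A width-3 tree decomposition is:
Bags: B1 = {f, g, i, k}  B2 = {e, f, g, i}  B3 = {e, g, i, l}  B4 = {e, i, j, l}  B5 = {e, h, j, l}  B6 = {c, h, j, l}  B7 = {b, c, h, j}  B8 = {b, c, d, h}  B9 = {a, b, c, d}
Tree: B1–B2, B2–B3, B3–B4, B4–B5, B5–B6, B6–B7, B7–B8, B8–B9
Each bag holds 4 vertices, so the decomposition has width 3, which upper-bounds the treewidth. For the lower bound: the 4 vertex sets {f,g,k}, {i}, {e}, {c,h,j,l} are disjoint, each induces a connected subgraph, and every pair is joined by at least one edge of G. Contracting each set to a single vertex therefore yields K_{4} as a minor, and since treewidth is minor-monotone, tw(G) ≥ tw(K_{4}) = 3. Hence tw(G) = 3 exactly.

3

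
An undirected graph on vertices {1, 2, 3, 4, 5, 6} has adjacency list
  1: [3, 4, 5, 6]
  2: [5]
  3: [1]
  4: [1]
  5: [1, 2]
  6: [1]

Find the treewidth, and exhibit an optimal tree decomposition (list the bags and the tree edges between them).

The largest bag has 2 vertices, giving width 1; this decomposition certifies tw(G) ≤ 1. Any graph with an edge has treewidth ≥ 1, and G has the edge 6–1. Combining the bounds, tw(G) = 1.

Treewidth 1.
One optimal decomposition is:
Bags: B1 = {1, 6}  B2 = {1, 4}  B3 = {1, 5}  B4 = {2, 5}  B5 = {1, 3}
Tree: B1–B2, B2–B3, B3–B4, B3–B5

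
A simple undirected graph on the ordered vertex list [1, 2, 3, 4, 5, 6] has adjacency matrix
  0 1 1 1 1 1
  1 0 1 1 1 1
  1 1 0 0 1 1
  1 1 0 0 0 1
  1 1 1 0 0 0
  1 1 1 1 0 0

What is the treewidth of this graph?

A width-3 tree decomposition is:
Bags: B1 = {1, 2, 4, 6}  B2 = {1, 2, 3, 6}  B3 = {1, 2, 3, 5}
Tree: B1–B2, B2–B3
Every bag has size at most 4, so the width is 4 − 1 = 3 and tw(G) ≤ 3. On the other hand G contains the 4-clique {1, 2, 3, 5}. A clique must lie in a single bag of any decomposition, so no decomposition can have width below 3. Combining the bounds, tw(G) = 3.

3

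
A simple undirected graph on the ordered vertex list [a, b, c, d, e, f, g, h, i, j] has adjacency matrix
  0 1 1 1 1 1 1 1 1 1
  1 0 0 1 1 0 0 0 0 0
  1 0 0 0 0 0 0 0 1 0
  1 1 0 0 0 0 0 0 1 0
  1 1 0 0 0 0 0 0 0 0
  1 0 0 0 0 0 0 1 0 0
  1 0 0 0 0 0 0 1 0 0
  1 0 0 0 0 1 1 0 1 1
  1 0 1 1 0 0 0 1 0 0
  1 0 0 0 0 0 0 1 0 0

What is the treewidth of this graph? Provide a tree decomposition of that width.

The largest bag has 3 vertices, giving width 2; this decomposition certifies tw(G) ≤ 2. On the other hand G contains the 3-clique {a, b, d}. A clique must lie in a single bag of any decomposition, so no decomposition can have width below 2. The upper and lower bounds meet at 2, so that is the treewidth.

Treewidth 2.
Bags: B1 = {a, d, i}  B2 = {a, c, i}  B3 = {a, h, i}  B4 = {a, b, d}  B5 = {a, b, e}  B6 = {a, g, h}  B7 = {a, f, h}  B8 = {a, h, j}
Tree: B1–B2, B1–B3, B1–B4, B4–B5, B3–B6, B6–B7, B7–B8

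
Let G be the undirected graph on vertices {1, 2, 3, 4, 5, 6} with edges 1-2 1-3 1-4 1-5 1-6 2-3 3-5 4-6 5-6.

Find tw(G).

A width-2 tree decomposition is:
Bags: B1 = {1, 3, 5}  B2 = {1, 5, 6}  B3 = {1, 2, 3}  B4 = {1, 4, 6}
Tree: B1–B2, B1–B3, B2–B4
Each bag holds 3 vertices, so the decomposition has width 2, which upper-bounds the treewidth. For the lower bound, the 3 vertices {1, 2, 3} are pairwise adjacent, and any tree decomposition puts a clique entirely inside one bag — forcing width ≥ 2. Therefore the treewidth is 2.

2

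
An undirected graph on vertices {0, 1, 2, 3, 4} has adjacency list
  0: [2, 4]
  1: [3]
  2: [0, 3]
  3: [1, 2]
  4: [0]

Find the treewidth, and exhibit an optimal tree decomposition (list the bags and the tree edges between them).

Treewidth 1.
One such decomposition:
Bags: B1 = {2, 3}  B2 = {0, 2}  B3 = {1, 3}  B4 = {0, 4}
Tree: B1–B2, B1–B3, B2–B4

The largest bag has 2 vertices, giving width 1; this decomposition certifies tw(G) ≤ 1. Since G has at least one edge (e.g. 2–3), it is not an edgeless graph, so tw(G) ≥ 1. Therefore the treewidth is 1.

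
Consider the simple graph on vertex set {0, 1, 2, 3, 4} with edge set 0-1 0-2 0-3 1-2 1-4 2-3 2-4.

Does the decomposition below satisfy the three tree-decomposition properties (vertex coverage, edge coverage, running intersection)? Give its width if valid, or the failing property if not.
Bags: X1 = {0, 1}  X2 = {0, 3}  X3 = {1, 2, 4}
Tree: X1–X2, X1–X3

No — edge (2,0) lies in no bag.

A tree decomposition must satisfy three properties: every vertex lies in some bag; for every edge, both endpoints lie together in some bag; and for every vertex, the bags containing it form a connected subtree. Here edge (2,0) lies in no bag, so the decomposition is invalid.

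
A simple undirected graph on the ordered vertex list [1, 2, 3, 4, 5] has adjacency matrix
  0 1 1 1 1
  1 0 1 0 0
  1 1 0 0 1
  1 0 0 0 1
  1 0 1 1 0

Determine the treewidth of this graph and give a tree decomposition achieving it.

The largest bag has 3 vertices, giving width 2; this decomposition certifies tw(G) ≤ 2. For the lower bound, the 3 vertices {1, 2, 3} are pairwise adjacent, and any tree decomposition puts a clique entirely inside one bag — forcing width ≥ 2. Hence tw(G) = 2 exactly.

Treewidth 2.
One such decomposition:
Bags: B1 = {1, 3, 5}  B2 = {1, 2, 3}  B3 = {1, 4, 5}
Tree: B1–B2, B1–B3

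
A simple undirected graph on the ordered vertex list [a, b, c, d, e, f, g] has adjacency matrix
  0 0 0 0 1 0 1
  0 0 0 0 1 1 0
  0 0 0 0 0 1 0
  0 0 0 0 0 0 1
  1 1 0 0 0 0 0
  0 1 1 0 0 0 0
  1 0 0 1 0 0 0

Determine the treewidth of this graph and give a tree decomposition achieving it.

Treewidth 1.
One optimal decomposition is:
Bags: B1 = {d, g}  B2 = {a, g}  B3 = {a, e}  B4 = {b, e}  B5 = {b, f}  B6 = {c, f}
Tree: B1–B2, B2–B3, B3–B4, B4–B5, B5–B6

The largest bag has 2 vertices, giving width 1; this decomposition certifies tw(G) ≤ 1. Any graph with an edge has treewidth ≥ 1, and G has the edge d–g. The upper and lower bounds meet at 1, so that is the treewidth.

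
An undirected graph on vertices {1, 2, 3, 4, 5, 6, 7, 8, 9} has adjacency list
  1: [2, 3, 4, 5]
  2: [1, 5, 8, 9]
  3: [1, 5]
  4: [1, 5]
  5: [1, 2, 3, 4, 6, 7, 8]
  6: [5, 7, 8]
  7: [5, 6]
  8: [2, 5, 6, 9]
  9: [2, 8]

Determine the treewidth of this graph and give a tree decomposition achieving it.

Each bag holds 3 vertices, so the decomposition has width 2, which upper-bounds the treewidth. On the other hand G contains the 3-clique {2, 8, 9}. A clique must lie in a single bag of any decomposition, so no decomposition can have width below 2. Therefore the treewidth is 2.

Treewidth 2.
One such decomposition:
Bags: B1 = {1, 2, 5}  B2 = {2, 5, 8}  B3 = {5, 6, 8}  B4 = {5, 6, 7}  B5 = {2, 8, 9}  B6 = {1, 3, 5}  B7 = {1, 4, 5}
Tree: B1–B2, B2–B3, B3–B4, B2–B5, B1–B6, B1–B7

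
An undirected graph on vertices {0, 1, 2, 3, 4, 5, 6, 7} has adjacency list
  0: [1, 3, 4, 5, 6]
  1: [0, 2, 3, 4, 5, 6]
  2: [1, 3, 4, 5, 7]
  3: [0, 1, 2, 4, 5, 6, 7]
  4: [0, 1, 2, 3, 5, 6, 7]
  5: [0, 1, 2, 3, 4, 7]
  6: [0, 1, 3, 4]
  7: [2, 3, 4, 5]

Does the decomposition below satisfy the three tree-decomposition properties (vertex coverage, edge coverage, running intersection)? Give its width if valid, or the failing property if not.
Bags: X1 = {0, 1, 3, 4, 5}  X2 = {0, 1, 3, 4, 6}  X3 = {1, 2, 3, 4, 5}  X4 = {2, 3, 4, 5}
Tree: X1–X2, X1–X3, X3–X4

A tree decomposition must satisfy three properties: every vertex lies in some bag; for every edge, both endpoints lie together in some bag; and for every vertex, the bags containing it form a connected subtree. Here vertex 7 appears in no bag, so the decomposition is invalid.

No — vertex 7 appears in no bag.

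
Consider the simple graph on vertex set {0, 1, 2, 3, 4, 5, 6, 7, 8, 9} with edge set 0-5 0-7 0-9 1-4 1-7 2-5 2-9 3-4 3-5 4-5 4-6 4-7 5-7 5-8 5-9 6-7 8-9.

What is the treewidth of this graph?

A width-2 tree decomposition is:
Bags: B1 = {0, 5, 7}  B2 = {4, 5, 7}  B3 = {1, 4, 7}  B4 = {0, 5, 9}  B5 = {2, 5, 9}  B6 = {3, 4, 5}  B7 = {4, 6, 7}  B8 = {5, 8, 9}
Tree: B1–B2, B2–B3, B1–B4, B4–B5, B2–B6, B2–B7, B4–B8
Every bag has size at most 3, so the width is 3 − 1 = 2 and tw(G) ≤ 2. Conversely, {1, 4, 7} is a clique of size 3, and the vertices of any clique must share a bag in every tree decomposition; so some bag has ≥ 3 vertices and tw(G) ≥ 2. Hence tw(G) = 2 exactly.

2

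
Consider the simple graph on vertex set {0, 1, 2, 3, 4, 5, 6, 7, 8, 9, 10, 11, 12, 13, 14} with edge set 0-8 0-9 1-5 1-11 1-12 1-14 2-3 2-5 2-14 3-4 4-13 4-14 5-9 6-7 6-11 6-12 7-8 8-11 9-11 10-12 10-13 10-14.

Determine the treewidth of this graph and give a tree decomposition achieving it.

Each bag holds 4 vertices, so the decomposition has width 3, which upper-bounds the treewidth. For the lower bound: the 4 vertex sets {0,7,8}, {6}, {11}, {1,5,9,12} are disjoint, each induces a connected subgraph, and every pair is joined by at least one edge of G. Contracting each set to a single vertex therefore yields K_{4} as a minor, and since treewidth is minor-monotone, tw(G) ≥ tw(K_{4}) = 3. The upper and lower bounds meet at 3, so that is the treewidth.

Treewidth 3.
One such decomposition:
Bags: B1 = {0, 6, 7, 8}  B2 = {0, 6, 8, 11}  B3 = {0, 6, 9, 11}  B4 = {6, 9, 11, 12}  B5 = {1, 9, 11, 12}  B6 = {1, 5, 9, 12}  B7 = {1, 5, 10, 12}  B8 = {1, 5, 10, 14}  B9 = {2, 5, 10, 14}  B10 = {2, 10, 13, 14}  B11 = {2, 4, 13, 14}  B12 = {2, 3, 4, 13}
Tree: B1–B2, B2–B3, B3–B4, B4–B5, B5–B6, B6–B7, B7–B8, B8–B9, B9–B10, B10–B11, B11–B12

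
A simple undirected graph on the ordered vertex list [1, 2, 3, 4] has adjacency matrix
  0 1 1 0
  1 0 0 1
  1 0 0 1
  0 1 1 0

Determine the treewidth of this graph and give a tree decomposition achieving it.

The largest bag has 3 vertices, giving width 2; this decomposition certifies tw(G) ≤ 2. The edges 2–4–3–1–2 form a cycle, so G is not a tree and its treewidth is at least 2. Therefore the treewidth is 2.

Treewidth 2.
One such decomposition:
Bags: B1 = {2, 3, 4}  B2 = {1, 2, 3}
Tree: B1–B2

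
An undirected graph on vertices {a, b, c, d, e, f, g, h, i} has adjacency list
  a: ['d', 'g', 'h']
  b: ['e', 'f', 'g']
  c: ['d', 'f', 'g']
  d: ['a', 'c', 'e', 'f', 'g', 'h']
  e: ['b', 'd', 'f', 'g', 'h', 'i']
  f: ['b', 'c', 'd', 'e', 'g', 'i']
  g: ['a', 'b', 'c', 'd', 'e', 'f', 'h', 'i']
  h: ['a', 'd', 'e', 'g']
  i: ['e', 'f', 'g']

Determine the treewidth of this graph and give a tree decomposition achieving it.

Treewidth 3.
Bags: B1 = {d, e, g, h}  B2 = {d, e, f, g}  B3 = {b, e, f, g}  B4 = {a, d, g, h}  B5 = {e, f, g, i}  B6 = {c, d, f, g}
Tree: B1–B2, B2–B3, B1–B4, B3–B5, B2–B6

The largest bag has 4 vertices, giving width 3; this decomposition certifies tw(G) ≤ 3. On the other hand G contains the 4-clique {a, d, g, h}. A clique must lie in a single bag of any decomposition, so no decomposition can have width below 3. Combining the bounds, tw(G) = 3.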